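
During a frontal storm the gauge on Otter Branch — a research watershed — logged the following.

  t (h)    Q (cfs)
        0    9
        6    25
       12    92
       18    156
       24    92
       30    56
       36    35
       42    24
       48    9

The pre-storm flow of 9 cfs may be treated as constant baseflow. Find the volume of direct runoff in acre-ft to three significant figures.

Direct-runoff ordinates (Q − Q_b): 0.0, 16.0, 83.0, 147.0, 83.0, 47.0, 26.0, 15.0, 0.0 cfs.
ΣQ_DR = 417.0 cfs.
With Δt = 6 h = 21600 s, V = ΣQ_DR · Δt = 417.0 × 21600 = 9.01 × 10^6 ft³ = 207 acre-ft.

V ≈ 207 acre-ft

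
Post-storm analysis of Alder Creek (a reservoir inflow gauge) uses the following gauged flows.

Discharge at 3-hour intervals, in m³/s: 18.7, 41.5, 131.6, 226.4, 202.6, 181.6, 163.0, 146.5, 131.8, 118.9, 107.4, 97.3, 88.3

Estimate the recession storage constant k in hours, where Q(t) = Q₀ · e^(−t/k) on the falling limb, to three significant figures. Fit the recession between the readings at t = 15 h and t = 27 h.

k ≈ 28.3 h

On the falling limb, Q drops from 181.6 to 118.9 m³/s between t = 15 h and t = 27 h (Δt = 12 h).
k = −Δt / ln(Q₂/Q₁) = −12 / ln(118.9/181.6) = 28.3 h.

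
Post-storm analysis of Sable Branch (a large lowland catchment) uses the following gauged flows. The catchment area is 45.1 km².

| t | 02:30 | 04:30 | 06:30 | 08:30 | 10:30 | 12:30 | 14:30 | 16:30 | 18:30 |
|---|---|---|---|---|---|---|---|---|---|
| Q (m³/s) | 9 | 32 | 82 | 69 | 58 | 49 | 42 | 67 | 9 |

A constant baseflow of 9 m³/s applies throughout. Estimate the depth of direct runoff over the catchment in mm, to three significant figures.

Direct runoff: 0.0, 23.0, 73.0, 60.0, 49.0, 40.0, 33.0, 58.0, 0.0 m³/s; ΣQ_DR = 336.0 m³/s.
V = ΣQ_DR · Δt = 336.0 × 7200 s = 2.419 × 10^6 m³.
Over A = 45.1 km², depth = V / A = 53.6 mm.

d ≈ 53.6 mm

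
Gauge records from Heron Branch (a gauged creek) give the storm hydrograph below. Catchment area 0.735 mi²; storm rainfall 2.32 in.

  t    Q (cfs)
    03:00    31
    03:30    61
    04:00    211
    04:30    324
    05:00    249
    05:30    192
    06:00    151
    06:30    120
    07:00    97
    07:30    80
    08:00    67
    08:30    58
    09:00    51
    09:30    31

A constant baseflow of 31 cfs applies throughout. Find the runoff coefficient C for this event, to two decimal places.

ΣQ_DR = 1289 cfs; V = ΣQ_DR·Δt = 2.320 × 10^6 ft³.
Runoff depth d = V / A = 1.359 in.
C = d / P = 1.359 / 2.32 = 0.59.

C ≈ 0.59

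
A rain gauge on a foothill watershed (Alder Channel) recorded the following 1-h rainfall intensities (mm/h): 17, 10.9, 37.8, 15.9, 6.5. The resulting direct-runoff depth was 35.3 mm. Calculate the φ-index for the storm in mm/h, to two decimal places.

φ ≈ 11.80 mm/h

Only the 3 blocks with intensity above φ contribute runoff: 17, 37.8, 15.9 mm/h.
Σ(I−φ)·Δt = d  ⇒  (17+37.8+15.9 − 3φ)·1 = 35.3
φ = (70.70 − 35.3/1) / 3 = 11.80 mm/h.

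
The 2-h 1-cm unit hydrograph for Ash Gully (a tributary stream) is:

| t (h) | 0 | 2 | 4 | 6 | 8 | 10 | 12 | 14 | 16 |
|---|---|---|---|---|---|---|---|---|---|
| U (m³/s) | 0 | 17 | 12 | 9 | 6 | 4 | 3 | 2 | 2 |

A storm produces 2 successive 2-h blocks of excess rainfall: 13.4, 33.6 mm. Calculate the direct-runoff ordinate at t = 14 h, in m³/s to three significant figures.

By discrete convolution, Q_j = Σ (P_i / 10 mm) · U_{j−i}.
At t = 14 h (j=7): Q = (13.4/10)·2 + (33.6/10)·3 = 12.8 m³/s.

Q ≈ 12.8 m³/s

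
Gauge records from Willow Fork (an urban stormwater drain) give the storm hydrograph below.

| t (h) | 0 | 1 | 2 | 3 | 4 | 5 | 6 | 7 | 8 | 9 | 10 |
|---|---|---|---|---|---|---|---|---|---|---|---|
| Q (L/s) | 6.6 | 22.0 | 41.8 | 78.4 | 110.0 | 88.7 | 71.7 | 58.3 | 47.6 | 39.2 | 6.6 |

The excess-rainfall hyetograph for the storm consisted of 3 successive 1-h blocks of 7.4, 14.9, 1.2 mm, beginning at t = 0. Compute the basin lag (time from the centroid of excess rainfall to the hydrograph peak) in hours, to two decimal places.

Centroid of excess rainfall: t_c = Σ P_i·t̄_i / ΣP_i = 1.2362 h (block centres at 0.5, 1.5, 2.5 h).
Hydrograph peak occurs at t = 4 h, so basin lag t_L = 4 − 1.2362 = 2.76 h.

t_L ≈ 2.76 h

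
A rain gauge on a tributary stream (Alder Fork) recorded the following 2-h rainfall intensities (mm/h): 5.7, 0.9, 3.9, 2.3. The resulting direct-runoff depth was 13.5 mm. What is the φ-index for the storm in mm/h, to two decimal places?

φ ≈ 1.72 mm/h

Only the 3 blocks with intensity above φ contribute runoff: 5.7, 3.9, 2.3 mm/h.
Σ(I−φ)·Δt = d  ⇒  (5.7+3.9+2.3 − 3φ)·2 = 13.5
φ = (11.90 − 13.5/2) / 3 = 1.72 mm/h.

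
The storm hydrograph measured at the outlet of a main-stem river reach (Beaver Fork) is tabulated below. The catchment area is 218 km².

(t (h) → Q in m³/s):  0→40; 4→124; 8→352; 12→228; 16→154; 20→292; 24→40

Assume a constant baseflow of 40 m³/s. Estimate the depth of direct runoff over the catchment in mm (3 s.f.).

Direct runoff: 0.0, 84.0, 312.0, 188.0, 114.0, 252.0, 0.0 m³/s; ΣQ_DR = 950.0 m³/s.
V = ΣQ_DR · Δt = 950.0 × 14400 s = 1.368 × 10^7 m³.
Over A = 218 km², depth = V / A = 62.8 mm.

d ≈ 62.8 mm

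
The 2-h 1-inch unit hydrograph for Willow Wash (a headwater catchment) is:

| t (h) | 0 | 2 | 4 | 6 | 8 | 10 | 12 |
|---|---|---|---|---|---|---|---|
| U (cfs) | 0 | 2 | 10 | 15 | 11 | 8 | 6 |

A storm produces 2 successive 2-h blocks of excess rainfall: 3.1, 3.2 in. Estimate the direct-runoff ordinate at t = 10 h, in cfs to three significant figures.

By discrete convolution, Q_j = Σ (P_i / 1 in) · U_{j−i}.
At t = 10 h (j=5): Q = (3.1/1)·8 + (3.2/1)·11 = 60.0 cfs.

Q ≈ 60.0 cfs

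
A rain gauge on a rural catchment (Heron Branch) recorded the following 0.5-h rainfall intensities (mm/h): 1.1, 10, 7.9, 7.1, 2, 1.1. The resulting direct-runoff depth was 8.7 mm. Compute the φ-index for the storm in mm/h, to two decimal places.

φ ≈ 2.53 mm/h

Only the 3 blocks with intensity above φ contribute runoff: 10, 7.9, 7.1 mm/h.
Σ(I−φ)·Δt = d  ⇒  (10+7.9+7.1 − 3φ)·0.5 = 8.7
φ = (25.00 − 8.7/0.5) / 3 = 2.53 mm/h.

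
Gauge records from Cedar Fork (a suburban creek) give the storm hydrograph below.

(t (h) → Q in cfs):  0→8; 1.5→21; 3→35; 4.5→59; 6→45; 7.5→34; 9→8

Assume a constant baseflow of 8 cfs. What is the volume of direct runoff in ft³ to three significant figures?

V ≈ 8.32 × 10^5 ft³

Direct-runoff ordinates (Q − Q_b): 0.0, 13.0, 27.0, 51.0, 37.0, 26.0, 0.0 cfs.
ΣQ_DR = 154.0 cfs.
With Δt = 1.5 h = 5400 s, V = ΣQ_DR · Δt = 154.0 × 5400 = 8.32 × 10^5 ft³.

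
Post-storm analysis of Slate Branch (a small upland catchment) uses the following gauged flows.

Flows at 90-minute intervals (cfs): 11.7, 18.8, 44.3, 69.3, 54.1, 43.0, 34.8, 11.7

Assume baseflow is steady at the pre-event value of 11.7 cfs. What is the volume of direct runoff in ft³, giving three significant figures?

V ≈ 1.05 × 10^6 ft³

Direct-runoff ordinates (Q − Q_b): 0.0, 7.1, 32.6, 57.6, 42.4, 31.3, 23.1, 0.0 cfs.
ΣQ_DR = 194.1 cfs.
With Δt = 1.5 h = 5400 s, V = ΣQ_DR · Δt = 194.1 × 5400 = 1.05 × 10^6 ft³.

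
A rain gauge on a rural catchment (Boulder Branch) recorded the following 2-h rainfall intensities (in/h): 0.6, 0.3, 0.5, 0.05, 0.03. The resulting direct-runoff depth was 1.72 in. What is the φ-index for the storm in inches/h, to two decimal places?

φ ≈ 0.18 in/h

Only the 3 blocks with intensity above φ contribute runoff: 0.6, 0.3, 0.5 in/h.
Σ(I−φ)·Δt = d  ⇒  (0.6+0.3+0.5 − 3φ)·2 = 1.72
φ = (1.400 − 1.72/2) / 3 = 0.18 in/h.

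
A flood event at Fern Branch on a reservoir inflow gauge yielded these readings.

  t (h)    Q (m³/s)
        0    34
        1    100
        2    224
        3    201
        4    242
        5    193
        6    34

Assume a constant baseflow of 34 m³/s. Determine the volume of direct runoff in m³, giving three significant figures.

Direct-runoff ordinates (Q − Q_b): 0.0, 66.0, 190.0, 167.0, 208.0, 159.0, 0.0 m³/s.
ΣQ_DR = 790.0 m³/s.
With Δt = 1 h = 3600 s, V = ΣQ_DR · Δt = 790.0 × 3600 = 2.84 × 10^6 m³.

V ≈ 2.84 × 10^6 m³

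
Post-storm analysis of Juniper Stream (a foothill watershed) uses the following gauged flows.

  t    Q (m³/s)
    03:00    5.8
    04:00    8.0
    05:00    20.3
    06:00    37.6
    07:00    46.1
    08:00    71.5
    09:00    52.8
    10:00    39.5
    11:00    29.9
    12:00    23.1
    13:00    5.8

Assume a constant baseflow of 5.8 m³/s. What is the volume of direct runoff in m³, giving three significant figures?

Direct-runoff ordinates (Q − Q_b): 0.0, 2.2, 14.5, 31.8, 40.3, 65.7, 47.0, 33.7, 24.1, 17.3, 0.0 m³/s.
ΣQ_DR = 276.6 m³/s.
With Δt = 1 h = 3600 s, V = ΣQ_DR · Δt = 276.6 × 3600 = 9.96 × 10^5 m³.

V ≈ 9.96 × 10^5 m³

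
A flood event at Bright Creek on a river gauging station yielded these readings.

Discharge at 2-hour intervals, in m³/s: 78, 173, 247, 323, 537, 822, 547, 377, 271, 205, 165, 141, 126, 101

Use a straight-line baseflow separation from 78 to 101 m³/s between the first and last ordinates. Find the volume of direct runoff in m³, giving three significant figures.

Direct-runoff ordinates (Q − Q_b): 0.00, 93.23, 165.46, 239.69, 451.92, 735.15, 458.38, 286.62, 178.85, 111.08, 69.31, 43.54, 26.77, 0.00 m³/s.
ΣQ_DR = 2860 m³/s.
With Δt = 2 h = 7200 s, V = ΣQ_DR · Δt = 2860 × 7200 = 2.06 × 10^7 m³.

V ≈ 2.06 × 10^7 m³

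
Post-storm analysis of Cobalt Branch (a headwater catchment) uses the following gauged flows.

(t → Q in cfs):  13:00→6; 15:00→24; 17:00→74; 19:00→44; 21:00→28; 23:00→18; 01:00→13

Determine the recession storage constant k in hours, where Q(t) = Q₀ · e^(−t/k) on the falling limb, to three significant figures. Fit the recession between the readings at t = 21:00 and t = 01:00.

On the falling limb, Q drops from 28 to 13 cfs between t = 21:00 and t = 01:00 (Δt = 4 h).
k = −Δt / ln(Q₂/Q₁) = −4 / ln(13/28) = 5.21 h.

k ≈ 5.21 h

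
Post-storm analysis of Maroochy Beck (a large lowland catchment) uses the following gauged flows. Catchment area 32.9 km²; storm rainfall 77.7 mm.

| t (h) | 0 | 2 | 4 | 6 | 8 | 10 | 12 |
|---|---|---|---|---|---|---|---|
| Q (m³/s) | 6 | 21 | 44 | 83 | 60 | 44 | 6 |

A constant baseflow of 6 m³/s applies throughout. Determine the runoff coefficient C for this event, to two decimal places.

ΣQ_DR = 222.0 m³/s; V = ΣQ_DR·Δt = 1.598 × 10^6 m³.
Runoff depth d = V / A = 48.58 mm.
C = d / P = 48.58 / 77.7 = 0.63.

C ≈ 0.63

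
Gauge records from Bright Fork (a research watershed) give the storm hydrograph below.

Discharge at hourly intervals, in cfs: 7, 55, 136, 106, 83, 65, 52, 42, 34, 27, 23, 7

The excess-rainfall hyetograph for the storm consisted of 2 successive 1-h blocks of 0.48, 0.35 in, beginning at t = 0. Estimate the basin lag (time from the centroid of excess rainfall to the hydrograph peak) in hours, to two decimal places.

t_L ≈ 1.08 h

Centroid of excess rainfall: t_c = Σ P_i·t̄_i / ΣP_i = 0.9217 h (block centres at 0.5, 1.5 h).
Hydrograph peak occurs at t = 2 h, so basin lag t_L = 2 − 0.9217 = 1.08 h.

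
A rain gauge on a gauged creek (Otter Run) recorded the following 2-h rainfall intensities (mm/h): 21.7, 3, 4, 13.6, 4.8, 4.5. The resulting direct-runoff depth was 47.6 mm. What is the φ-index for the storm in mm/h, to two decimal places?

φ ≈ 5.75 mm/h

Only the 2 blocks with intensity above φ contribute runoff: 21.7, 13.6 mm/h.
Σ(I−φ)·Δt = d  ⇒  (21.7+13.6 − 2φ)·2 = 47.6
φ = (35.30 − 47.6/2) / 2 = 5.75 mm/h.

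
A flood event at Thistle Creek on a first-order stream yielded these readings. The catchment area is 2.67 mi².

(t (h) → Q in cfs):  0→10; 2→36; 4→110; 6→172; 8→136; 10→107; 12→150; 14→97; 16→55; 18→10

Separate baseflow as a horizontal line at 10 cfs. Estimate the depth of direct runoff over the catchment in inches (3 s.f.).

d ≈ 0.909 in

Direct runoff: 0.0, 26.0, 100.0, 162.0, 126.0, 97.0, 140.0, 87.0, 45.0, 0.0 cfs; ΣQ_DR = 783.0 cfs.
V = ΣQ_DR · Δt = 783.0 × 7200 s = 5.638 × 10^6 ft³.
Over A = 2.67 mi², depth = V / A = 0.909 in.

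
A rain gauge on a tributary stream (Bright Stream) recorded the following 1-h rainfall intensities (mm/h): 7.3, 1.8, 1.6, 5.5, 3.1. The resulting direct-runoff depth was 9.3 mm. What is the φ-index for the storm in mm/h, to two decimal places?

Only the 3 blocks with intensity above φ contribute runoff: 7.3, 5.5, 3.1 mm/h.
Σ(I−φ)·Δt = d  ⇒  (7.3+5.5+3.1 − 3φ)·1 = 9.3
φ = (15.90 − 9.3/1) / 3 = 2.20 mm/h.

φ ≈ 2.20 mm/h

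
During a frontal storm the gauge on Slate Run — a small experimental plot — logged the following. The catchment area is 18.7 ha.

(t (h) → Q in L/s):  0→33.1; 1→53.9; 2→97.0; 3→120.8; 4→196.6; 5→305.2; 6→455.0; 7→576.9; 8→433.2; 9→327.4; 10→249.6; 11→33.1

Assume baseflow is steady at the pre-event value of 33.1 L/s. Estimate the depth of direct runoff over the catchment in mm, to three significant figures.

Direct runoff: 0.0, 20.8, 63.9, 87.7, 163.5, 272.1, 421.9, 543.8, 400.1, 294.3, 216.5, 0.0 L/s; ΣQ_DR = 2485 L/s.
V = ΣQ_DR · Δt = 2485 × 3600 s = 8.945 × 10^6 L.
Over A = 18.7 ha, depth = V / A = 47.8 mm.

d ≈ 47.8 mm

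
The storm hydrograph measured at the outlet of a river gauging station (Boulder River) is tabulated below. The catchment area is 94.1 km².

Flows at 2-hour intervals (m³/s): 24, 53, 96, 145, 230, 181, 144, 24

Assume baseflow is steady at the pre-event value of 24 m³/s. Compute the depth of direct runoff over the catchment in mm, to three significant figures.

Direct runoff: 0.0, 29.0, 72.0, 121.0, 206.0, 157.0, 120.0, 0.0 m³/s; ΣQ_DR = 705.0 m³/s.
V = ΣQ_DR · Δt = 705.0 × 7200 s = 5.076 × 10^6 m³.
Over A = 94.1 km², depth = V / A = 53.9 mm.

d ≈ 53.9 mm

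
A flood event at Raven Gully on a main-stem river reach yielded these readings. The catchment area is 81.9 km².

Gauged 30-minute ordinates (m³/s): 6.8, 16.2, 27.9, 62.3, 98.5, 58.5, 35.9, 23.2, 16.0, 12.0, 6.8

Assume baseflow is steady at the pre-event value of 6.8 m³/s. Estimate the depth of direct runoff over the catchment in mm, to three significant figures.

Direct runoff: 0.0, 9.4, 21.1, 55.5, 91.7, 51.7, 29.1, 16.4, 9.2, 5.2, 0.0 m³/s; ΣQ_DR = 289.3 m³/s.
V = ΣQ_DR · Δt = 289.3 × 1800 s = 5.207 × 10^5 m³.
Over A = 81.9 km², depth = V / A = 6.36 mm.

d ≈ 6.36 mm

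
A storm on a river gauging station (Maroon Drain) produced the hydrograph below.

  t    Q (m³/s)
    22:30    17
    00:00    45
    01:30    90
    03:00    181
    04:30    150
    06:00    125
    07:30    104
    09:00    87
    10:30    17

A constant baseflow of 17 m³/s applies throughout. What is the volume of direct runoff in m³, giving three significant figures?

V ≈ 3.58 × 10^6 m³

Direct-runoff ordinates (Q − Q_b): 0.0, 28.0, 73.0, 164.0, 133.0, 108.0, 87.0, 70.0, 0.0 m³/s.
ΣQ_DR = 663.0 m³/s.
With Δt = 1.5 h = 5400 s, V = ΣQ_DR · Δt = 663.0 × 5400 = 3.58 × 10^6 m³.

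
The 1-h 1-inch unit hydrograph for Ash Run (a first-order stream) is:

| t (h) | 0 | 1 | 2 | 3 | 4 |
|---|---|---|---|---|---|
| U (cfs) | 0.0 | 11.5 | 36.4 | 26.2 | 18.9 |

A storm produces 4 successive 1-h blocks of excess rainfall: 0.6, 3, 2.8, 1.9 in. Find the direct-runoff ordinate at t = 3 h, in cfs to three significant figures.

By discrete convolution, Q_j = Σ (P_i / 1 in) · U_{j−i}.
At t = 3 h (j=3): Q = (0.6/1)·26.2 + (3/1)·36.4 + (2.8/1)·11.5 + (1.9/1)·0.0 = 157 cfs.

Q ≈ 157 cfs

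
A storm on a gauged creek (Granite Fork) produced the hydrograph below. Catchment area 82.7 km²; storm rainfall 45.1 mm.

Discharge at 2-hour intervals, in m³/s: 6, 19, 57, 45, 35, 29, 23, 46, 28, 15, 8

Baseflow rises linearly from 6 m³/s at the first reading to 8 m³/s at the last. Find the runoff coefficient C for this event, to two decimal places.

C ≈ 0.45

ΣQ_DR = 234.0 m³/s; V = ΣQ_DR·Δt = 1.685 × 10^6 m³.
Runoff depth d = V / A = 20.37 mm.
C = d / P = 20.37 / 45.1 = 0.45.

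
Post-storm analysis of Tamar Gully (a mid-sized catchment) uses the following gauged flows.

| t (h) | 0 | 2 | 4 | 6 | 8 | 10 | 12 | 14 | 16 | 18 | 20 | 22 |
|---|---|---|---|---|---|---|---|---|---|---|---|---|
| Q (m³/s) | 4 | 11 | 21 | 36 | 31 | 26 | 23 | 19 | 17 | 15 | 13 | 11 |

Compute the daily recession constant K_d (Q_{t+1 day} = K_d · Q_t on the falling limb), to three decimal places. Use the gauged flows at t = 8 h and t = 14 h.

K_d ≈ 0.141

Between t = 8 h and t = 14 h the flow falls from 31 to 19 m³/s over 3×2 h = 6 h.
Per-interval ratio K = (19/31)^(1/3) = 0.8494; K_d = K^(24/2) = 0.141.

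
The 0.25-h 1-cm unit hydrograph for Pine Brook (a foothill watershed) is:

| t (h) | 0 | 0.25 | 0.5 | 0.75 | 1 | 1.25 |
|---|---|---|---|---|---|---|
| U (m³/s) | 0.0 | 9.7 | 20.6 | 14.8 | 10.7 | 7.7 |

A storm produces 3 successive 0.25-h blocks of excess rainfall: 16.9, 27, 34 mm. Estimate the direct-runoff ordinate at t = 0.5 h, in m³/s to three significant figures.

Q ≈ 61.0 m³/s

By discrete convolution, Q_j = Σ (P_i / 10 mm) · U_{j−i}.
At t = 0.5 h (j=2): Q = (16.9/10)·20.6 + (27/10)·9.7 + (34/10)·0.0 = 61.0 m³/s.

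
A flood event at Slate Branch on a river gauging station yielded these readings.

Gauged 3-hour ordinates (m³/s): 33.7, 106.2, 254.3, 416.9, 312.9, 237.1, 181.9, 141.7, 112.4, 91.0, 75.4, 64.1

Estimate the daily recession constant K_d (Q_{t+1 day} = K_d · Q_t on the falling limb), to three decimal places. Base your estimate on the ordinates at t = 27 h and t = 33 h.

Between t = 27 h and t = 33 h the flow falls from 91.0 to 64.1 m³/s over 2×3 h = 6 h.
Per-interval ratio K = (64.1/91.0)^(1/2) = 0.8393; K_d = K^(24/3) = 0.246.

K_d ≈ 0.246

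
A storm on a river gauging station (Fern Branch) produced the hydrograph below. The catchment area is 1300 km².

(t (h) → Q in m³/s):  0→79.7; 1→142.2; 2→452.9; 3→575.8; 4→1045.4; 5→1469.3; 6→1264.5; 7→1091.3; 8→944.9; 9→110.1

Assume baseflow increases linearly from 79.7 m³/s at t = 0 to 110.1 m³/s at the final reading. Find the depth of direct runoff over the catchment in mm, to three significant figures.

d ≈ 17.2 mm

Direct runoff: 0.00, 59.12, 366.44, 485.97, 952.19, 1372.71, 1164.53, 987.96, 838.18, 0.00 m³/s; ΣQ_DR = 6227 m³/s.
V = ΣQ_DR · Δt = 6227 × 3600 s = 2.242 × 10^7 m³.
Over A = 1300 km², depth = V / A = 17.2 mm.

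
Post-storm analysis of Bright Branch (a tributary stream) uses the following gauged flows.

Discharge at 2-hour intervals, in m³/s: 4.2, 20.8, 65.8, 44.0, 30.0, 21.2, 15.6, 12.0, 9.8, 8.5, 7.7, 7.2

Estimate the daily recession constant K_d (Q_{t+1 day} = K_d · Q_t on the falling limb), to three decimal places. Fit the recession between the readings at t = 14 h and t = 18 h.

Between t = 14 h and t = 18 h the flow falls from 12.0 to 8.5 m³/s over 2×2 h = 4 h.
Per-interval ratio K = (8.5/12.0)^(1/2) = 0.8416; K_d = K^(24/2) = 0.126.

K_d ≈ 0.126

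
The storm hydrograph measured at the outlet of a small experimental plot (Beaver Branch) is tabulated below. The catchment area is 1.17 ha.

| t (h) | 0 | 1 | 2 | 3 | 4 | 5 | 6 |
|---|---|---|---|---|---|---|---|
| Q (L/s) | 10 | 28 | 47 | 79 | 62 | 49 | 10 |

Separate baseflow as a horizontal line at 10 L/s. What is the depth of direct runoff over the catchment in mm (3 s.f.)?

Direct runoff: 0.0, 18.0, 37.0, 69.0, 52.0, 39.0, 0.0 L/s; ΣQ_DR = 215.0 L/s.
V = ΣQ_DR · Δt = 215.0 × 3600 s = 7.740 × 10^5 L.
Over A = 1.17 ha, depth = V / A = 66.2 mm.

d ≈ 66.2 mm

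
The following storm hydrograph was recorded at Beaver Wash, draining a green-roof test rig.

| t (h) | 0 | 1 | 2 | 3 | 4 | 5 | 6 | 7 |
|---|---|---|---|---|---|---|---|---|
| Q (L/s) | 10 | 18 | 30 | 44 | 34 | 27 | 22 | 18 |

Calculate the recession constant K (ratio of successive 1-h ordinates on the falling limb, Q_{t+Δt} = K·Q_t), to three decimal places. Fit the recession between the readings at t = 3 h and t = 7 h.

K ≈ 0.800

Using the recession-limb readings at t = 3 h and t = 7 h: Q falls from 44 to 18 L/s over 4 intervals.
K = (Q₂/Q₁)^(1/4) = (18/44)^(1/4) = 0.800.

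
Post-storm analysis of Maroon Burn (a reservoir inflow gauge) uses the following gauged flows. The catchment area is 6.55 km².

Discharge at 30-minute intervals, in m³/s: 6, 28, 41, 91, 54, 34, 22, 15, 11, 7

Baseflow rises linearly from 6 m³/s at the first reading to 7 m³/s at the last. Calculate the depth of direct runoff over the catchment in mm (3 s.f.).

d ≈ 67.1 mm

Direct runoff: 0.00, 21.89, 34.78, 84.67, 47.56, 27.44, 15.33, 8.22, 4.11, 0.00 m³/s; ΣQ_DR = 244.0 m³/s.
V = ΣQ_DR · Δt = 244.0 × 1800 s = 4.392 × 10^5 m³.
Over A = 6.55 km², depth = V / A = 67.1 mm.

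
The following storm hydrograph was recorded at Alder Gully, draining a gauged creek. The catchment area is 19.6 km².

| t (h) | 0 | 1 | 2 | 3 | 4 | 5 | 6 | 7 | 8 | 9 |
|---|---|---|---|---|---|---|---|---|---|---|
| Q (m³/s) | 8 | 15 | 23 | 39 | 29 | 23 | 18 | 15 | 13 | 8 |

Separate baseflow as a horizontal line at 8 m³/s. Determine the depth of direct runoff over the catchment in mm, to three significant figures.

Direct runoff: 0.0, 7.0, 15.0, 31.0, 21.0, 15.0, 10.0, 7.0, 5.0, 0.0 m³/s; ΣQ_DR = 111.0 m³/s.
V = ΣQ_DR · Δt = 111.0 × 3600 s = 3.996 × 10^5 m³.
Over A = 19.6 km², depth = V / A = 20.4 mm.

d ≈ 20.4 mm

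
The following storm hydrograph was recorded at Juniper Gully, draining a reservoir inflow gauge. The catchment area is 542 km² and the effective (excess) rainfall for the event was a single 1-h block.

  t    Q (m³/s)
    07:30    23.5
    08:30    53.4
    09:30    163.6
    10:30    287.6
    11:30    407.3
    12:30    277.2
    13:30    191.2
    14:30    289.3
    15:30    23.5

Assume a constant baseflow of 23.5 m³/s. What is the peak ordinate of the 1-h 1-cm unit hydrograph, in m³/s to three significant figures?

Direct runoff: 0.0, 29.9, 140.1, 264.1, 383.8, 253.7, 167.7, 265.8, 0.0 m³/s; ΣQ_DR = 1505 m³/s, peak = 383.8 m³/s.
Runoff depth d = ΣQ_DR·Δt / A = 1505 × 3600 / (542 km²) = 9.997 mm.
The 1-cm UH is the DRH scaled by (10 mm)/d, so U_p = 383.8 × 10/9.997 = 384 m³/s.

U_p ≈ 384 m³/s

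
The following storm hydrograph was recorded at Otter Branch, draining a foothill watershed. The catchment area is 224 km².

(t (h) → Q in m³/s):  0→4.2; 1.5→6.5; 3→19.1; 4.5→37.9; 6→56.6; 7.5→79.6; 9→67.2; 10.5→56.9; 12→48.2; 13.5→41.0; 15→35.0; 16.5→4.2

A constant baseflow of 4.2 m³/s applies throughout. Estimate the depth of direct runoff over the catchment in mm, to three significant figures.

d ≈ 9.79 mm

Direct runoff: 0.0, 2.3, 14.9, 33.7, 52.4, 75.4, 63.0, 52.7, 44.0, 36.8, 30.8, 0.0 m³/s; ΣQ_DR = 406.0 m³/s.
V = ΣQ_DR · Δt = 406.0 × 5400 s = 2.192 × 10^6 m³.
Over A = 224 km², depth = V / A = 9.79 mm.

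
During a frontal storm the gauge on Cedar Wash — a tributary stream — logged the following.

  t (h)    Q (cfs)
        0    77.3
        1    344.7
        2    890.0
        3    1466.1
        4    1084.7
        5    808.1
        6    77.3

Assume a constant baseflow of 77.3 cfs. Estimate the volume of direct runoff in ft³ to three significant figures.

V ≈ 1.51 × 10^7 ft³

Direct-runoff ordinates (Q − Q_b): 0.0, 267.4, 812.7, 1388.8, 1007.4, 730.8, 0.0 cfs.
ΣQ_DR = 4207 cfs.
With Δt = 1 h = 3600 s, V = ΣQ_DR · Δt = 4207 × 3600 = 1.51 × 10^7 ft³.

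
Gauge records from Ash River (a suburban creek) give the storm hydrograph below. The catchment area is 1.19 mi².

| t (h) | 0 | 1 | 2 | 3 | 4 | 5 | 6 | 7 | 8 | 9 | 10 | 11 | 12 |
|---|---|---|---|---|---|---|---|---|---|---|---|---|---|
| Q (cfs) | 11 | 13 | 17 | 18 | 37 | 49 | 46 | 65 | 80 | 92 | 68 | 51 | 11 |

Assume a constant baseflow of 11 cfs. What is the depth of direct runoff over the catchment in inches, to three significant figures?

Direct runoff: 0.0, 2.0, 6.0, 7.0, 26.0, 38.0, 35.0, 54.0, 69.0, 81.0, 57.0, 40.0, 0.0 cfs; ΣQ_DR = 415.0 cfs.
V = ΣQ_DR · Δt = 415.0 × 3600 s = 1.494 × 10^6 ft³.
Over A = 1.19 mi², depth = V / A = 0.540 in.

d ≈ 0.540 in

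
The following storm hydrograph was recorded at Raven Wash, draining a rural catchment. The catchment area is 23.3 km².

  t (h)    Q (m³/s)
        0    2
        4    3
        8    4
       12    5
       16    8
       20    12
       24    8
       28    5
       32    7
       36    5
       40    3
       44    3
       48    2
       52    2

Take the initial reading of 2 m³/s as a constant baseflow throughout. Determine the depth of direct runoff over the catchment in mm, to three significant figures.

Direct runoff: 0.0, 1.0, 2.0, 3.0, 6.0, 10.0, 6.0, 3.0, 5.0, 3.0, 1.0, 1.0, 0.0, 0.0 m³/s; ΣQ_DR = 41.00 m³/s.
V = ΣQ_DR · Δt = 41.00 × 14400 s = 5.904 × 10^5 m³.
Over A = 23.3 km², depth = V / A = 25.3 mm.

d ≈ 25.3 mm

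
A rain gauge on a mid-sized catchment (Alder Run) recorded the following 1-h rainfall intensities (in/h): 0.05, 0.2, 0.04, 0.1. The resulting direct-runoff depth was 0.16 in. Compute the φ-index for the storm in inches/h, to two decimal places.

Only the 2 blocks with intensity above φ contribute runoff: 0.2, 0.1 in/h.
Σ(I−φ)·Δt = d  ⇒  (0.2+0.1 − 2φ)·1 = 0.16
φ = (0.3000 − 0.16/1) / 2 = 0.07 in/h.

φ ≈ 0.07 in/h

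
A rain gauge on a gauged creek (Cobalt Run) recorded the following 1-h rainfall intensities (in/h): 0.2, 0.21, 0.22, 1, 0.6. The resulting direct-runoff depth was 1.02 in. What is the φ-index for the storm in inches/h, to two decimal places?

Only the 2 blocks with intensity above φ contribute runoff: 1, 0.6 in/h.
Σ(I−φ)·Δt = d  ⇒  (1+0.6 − 2φ)·1 = 1.02
φ = (1.600 − 1.02/1) / 2 = 0.29 in/h.

φ ≈ 0.29 in/h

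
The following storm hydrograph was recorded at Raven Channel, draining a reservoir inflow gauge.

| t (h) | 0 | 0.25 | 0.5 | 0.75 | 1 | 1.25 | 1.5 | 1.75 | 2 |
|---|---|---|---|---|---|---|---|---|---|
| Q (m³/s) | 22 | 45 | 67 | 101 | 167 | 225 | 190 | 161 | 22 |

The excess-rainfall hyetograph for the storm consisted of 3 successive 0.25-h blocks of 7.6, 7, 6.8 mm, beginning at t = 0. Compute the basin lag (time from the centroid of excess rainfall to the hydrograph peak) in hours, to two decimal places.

t_L ≈ 0.88 h

Centroid of excess rainfall: t_c = Σ P_i·t̄_i / ΣP_i = 0.3657 h (block centres at 0.125, 0.375, 0.625 h).
Hydrograph peak occurs at t = 1.25 h, so basin lag t_L = 1.25 − 0.3657 = 0.88 h.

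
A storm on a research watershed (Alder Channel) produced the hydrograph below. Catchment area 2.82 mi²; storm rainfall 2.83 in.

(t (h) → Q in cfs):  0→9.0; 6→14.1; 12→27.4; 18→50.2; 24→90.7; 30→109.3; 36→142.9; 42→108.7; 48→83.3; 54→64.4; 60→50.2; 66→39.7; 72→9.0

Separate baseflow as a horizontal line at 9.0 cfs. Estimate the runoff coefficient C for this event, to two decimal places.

ΣQ_DR = 681.9 cfs; V = ΣQ_DR·Δt = 1.473 × 10^7 ft³.
Runoff depth d = V / A = 2.248 in.
C = d / P = 2.248 / 2.83 = 0.79.

C ≈ 0.79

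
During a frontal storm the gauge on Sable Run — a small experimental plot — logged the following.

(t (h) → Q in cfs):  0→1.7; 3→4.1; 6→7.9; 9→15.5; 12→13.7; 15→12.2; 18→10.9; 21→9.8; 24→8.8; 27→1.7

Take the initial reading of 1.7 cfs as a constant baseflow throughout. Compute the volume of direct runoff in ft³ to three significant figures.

V ≈ 7.48 × 10^5 ft³

Direct-runoff ordinates (Q − Q_b): 0.0, 2.4, 6.2, 13.8, 12.0, 10.5, 9.2, 8.1, 7.1, 0.0 cfs.
ΣQ_DR = 69.30 cfs.
With Δt = 3 h = 10800 s, V = ΣQ_DR · Δt = 69.30 × 10800 = 7.48 × 10^5 ft³.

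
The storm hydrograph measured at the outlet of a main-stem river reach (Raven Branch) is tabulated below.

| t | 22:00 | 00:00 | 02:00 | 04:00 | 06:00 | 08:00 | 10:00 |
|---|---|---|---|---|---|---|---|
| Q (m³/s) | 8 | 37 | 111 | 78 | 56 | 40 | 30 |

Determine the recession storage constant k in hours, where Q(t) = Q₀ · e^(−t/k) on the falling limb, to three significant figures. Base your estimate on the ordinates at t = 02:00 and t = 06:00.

k ≈ 5.85 h

On the falling limb, Q drops from 111 to 56 m³/s between t = 02:00 and t = 06:00 (Δt = 4 h).
k = −Δt / ln(Q₂/Q₁) = −4 / ln(56/111) = 5.85 h.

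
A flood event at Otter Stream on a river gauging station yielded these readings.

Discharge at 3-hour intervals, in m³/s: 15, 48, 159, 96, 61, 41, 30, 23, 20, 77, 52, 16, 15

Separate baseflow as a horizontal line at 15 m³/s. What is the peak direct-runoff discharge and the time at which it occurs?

Q_p = 144.0 m³/s at t = 6 h

Subtracting baseflow gives direct-runoff ordinates: 0.0, 33.0, 144.0, 81.0, 46.0, 26.0, 15.0, 8.0, 5.0, 62.0, 37.0, 1.0, 0.0 m³/s.
The maximum is 144.0 m³/s, occurring at the reading for t = 6 h.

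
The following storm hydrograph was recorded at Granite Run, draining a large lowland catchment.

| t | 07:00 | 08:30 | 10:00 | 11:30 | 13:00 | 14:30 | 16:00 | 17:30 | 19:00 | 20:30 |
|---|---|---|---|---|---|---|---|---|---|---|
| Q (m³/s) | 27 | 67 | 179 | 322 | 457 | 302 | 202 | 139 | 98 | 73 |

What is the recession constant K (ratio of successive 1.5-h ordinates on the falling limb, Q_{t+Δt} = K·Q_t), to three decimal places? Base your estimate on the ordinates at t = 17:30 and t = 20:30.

Using the recession-limb readings at t = 17:30 and t = 20:30: Q falls from 139 to 73 m³/s over 2 intervals.
K = (Q₂/Q₁)^(1/2) = (73/139)^(1/2) = 0.725.

K ≈ 0.725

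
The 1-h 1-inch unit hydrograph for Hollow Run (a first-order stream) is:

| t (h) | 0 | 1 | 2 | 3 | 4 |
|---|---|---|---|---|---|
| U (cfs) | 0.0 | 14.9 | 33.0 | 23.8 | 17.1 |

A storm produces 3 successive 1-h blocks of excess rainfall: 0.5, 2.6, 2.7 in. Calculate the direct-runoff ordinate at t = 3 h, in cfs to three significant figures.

Q ≈ 138 cfs

By discrete convolution, Q_j = Σ (P_i / 1 in) · U_{j−i}.
At t = 3 h (j=3): Q = (0.5/1)·23.8 + (2.6/1)·33.0 + (2.7/1)·14.9 = 138 cfs.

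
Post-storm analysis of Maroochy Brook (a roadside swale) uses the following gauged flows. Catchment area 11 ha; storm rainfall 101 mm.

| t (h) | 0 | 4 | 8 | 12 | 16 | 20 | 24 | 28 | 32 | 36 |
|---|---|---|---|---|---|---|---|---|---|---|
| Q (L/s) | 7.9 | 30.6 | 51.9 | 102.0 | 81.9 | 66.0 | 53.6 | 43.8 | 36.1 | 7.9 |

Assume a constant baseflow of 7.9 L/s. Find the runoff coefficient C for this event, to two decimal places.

C ≈ 0.52

ΣQ_DR = 402.7 L/s; V = ΣQ_DR·Δt = 5.799 × 10^6 L.
Runoff depth d = V / A = 52.72 mm.
C = d / P = 52.72 / 101 = 0.52.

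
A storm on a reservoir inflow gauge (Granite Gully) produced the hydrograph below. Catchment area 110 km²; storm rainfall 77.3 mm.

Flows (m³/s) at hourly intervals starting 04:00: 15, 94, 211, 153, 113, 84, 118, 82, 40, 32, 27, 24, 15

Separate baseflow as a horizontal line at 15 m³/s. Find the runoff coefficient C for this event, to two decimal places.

ΣQ_DR = 813.0 m³/s; V = ΣQ_DR·Δt = 2.927 × 10^6 m³.
Runoff depth d = V / A = 26.61 mm.
C = d / P = 26.61 / 77.3 = 0.34.

C ≈ 0.34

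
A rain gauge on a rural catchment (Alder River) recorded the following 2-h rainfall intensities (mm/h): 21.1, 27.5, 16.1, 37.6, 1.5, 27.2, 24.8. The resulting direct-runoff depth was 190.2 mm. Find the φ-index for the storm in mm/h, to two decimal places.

φ ≈ 9.87 mm/h

Only the 6 blocks with intensity above φ contribute runoff: 21.1, 27.5, 16.1, 37.6, 27.2, 24.8 mm/h.
Σ(I−φ)·Δt = d  ⇒  (21.1+27.5+16.1+37.6+27.2+24.8 − 6φ)·2 = 190.2
φ = (154.3 − 190.2/2) / 6 = 9.87 mm/h.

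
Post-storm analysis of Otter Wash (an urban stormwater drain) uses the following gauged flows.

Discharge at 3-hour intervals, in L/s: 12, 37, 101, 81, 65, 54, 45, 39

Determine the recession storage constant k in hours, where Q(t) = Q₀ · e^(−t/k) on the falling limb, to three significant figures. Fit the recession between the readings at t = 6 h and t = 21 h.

k ≈ 15.8 h

On the falling limb, Q drops from 101 to 39 L/s between t = 6 h and t = 21 h (Δt = 15 h).
k = −Δt / ln(Q₂/Q₁) = −15 / ln(39/101) = 15.8 h.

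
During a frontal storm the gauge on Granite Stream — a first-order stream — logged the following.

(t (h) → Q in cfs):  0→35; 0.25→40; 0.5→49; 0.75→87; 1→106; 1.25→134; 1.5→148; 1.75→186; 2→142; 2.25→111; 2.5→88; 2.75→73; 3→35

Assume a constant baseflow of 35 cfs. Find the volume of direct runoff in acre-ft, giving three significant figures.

Direct-runoff ordinates (Q − Q_b): 0.0, 5.0, 14.0, 52.0, 71.0, 99.0, 113.0, 151.0, 107.0, 76.0, 53.0, 38.0, 0.0 cfs.
ΣQ_DR = 779.0 cfs.
With Δt = 0.25 h = 900 s, V = ΣQ_DR · Δt = 779.0 × 900 = 7.01 × 10^5 ft³ = 16.1 acre-ft.

V ≈ 16.1 acre-ft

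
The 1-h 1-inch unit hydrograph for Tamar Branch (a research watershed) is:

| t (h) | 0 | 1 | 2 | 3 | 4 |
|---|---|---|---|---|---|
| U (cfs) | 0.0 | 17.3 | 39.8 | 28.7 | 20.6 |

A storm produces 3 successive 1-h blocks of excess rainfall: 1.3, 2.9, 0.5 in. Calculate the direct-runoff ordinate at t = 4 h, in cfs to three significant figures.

Q ≈ 130 cfs

By discrete convolution, Q_j = Σ (P_i / 1 in) · U_{j−i}.
At t = 4 h (j=4): Q = (1.3/1)·20.6 + (2.9/1)·28.7 + (0.5/1)·39.8 = 130 cfs.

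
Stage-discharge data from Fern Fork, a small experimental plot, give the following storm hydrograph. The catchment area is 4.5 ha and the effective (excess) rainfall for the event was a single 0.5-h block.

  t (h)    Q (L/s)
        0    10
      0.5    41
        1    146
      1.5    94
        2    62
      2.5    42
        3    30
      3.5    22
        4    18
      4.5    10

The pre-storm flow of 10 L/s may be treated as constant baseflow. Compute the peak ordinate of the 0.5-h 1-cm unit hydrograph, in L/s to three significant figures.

Direct runoff: 0.0, 31.0, 136.0, 84.0, 52.0, 32.0, 20.0, 12.0, 8.0, 0.0 L/s; ΣQ_DR = 375.0 L/s, peak = 136.0 L/s.
Runoff depth d = ΣQ_DR·Δt / A = 375.0 × 1800 / (4.5 ha) = 15.00 mm.
The 1-cm UH is the DRH scaled by (10 mm)/d, so U_p = 136.0 × 10/15.00 = 90.7 L/s.

U_p ≈ 90.7 L/s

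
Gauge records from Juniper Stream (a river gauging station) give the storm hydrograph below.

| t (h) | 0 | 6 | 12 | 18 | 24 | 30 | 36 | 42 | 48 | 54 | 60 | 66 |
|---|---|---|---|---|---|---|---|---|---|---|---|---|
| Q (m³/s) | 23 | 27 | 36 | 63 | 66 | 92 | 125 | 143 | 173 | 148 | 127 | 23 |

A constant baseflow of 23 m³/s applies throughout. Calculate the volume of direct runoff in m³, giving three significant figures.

Direct-runoff ordinates (Q − Q_b): 0.0, 4.0, 13.0, 40.0, 43.0, 69.0, 102.0, 120.0, 150.0, 125.0, 104.0, 0.0 m³/s.
ΣQ_DR = 770.0 m³/s.
With Δt = 6 h = 21600 s, V = ΣQ_DR · Δt = 770.0 × 21600 = 1.66 × 10^7 m³.

V ≈ 1.66 × 10^7 m³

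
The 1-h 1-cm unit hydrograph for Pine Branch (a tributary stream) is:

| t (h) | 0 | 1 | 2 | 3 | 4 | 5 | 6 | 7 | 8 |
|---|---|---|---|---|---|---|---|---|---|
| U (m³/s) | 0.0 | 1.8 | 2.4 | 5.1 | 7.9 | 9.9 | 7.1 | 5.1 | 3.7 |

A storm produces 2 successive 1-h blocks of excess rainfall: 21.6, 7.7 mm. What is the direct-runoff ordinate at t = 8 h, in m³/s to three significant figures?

By discrete convolution, Q_j = Σ (P_i / 10 mm) · U_{j−i}.
At t = 8 h (j=8): Q = (21.6/10)·3.7 + (7.7/10)·5.1 = 11.9 m³/s.

Q ≈ 11.9 m³/s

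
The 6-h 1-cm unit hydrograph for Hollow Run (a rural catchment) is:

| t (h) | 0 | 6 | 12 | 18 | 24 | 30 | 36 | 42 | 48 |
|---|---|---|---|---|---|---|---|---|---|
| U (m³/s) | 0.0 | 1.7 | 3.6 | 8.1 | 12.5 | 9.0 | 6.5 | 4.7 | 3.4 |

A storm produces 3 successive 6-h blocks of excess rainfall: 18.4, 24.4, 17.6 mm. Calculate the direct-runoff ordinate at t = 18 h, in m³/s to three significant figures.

Q ≈ 26.7 m³/s

By discrete convolution, Q_j = Σ (P_i / 10 mm) · U_{j−i}.
At t = 18 h (j=3): Q = (18.4/10)·8.1 + (24.4/10)·3.6 + (17.6/10)·1.7 = 26.7 m³/s.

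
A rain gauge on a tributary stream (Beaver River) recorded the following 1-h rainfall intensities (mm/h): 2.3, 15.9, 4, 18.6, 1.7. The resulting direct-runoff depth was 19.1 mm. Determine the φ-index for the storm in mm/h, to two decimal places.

φ ≈ 7.70 mm/h

Only the 2 blocks with intensity above φ contribute runoff: 15.9, 18.6 mm/h.
Σ(I−φ)·Δt = d  ⇒  (15.9+18.6 − 2φ)·1 = 19.1
φ = (34.50 − 19.1/1) / 2 = 7.70 mm/h.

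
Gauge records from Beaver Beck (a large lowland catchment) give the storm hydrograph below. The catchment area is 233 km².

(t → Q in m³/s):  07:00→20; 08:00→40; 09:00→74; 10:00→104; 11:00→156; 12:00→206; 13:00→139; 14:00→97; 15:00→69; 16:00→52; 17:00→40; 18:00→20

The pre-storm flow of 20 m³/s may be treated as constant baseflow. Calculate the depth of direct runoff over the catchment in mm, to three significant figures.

d ≈ 12.0 mm

Direct runoff: 0.0, 20.0, 54.0, 84.0, 136.0, 186.0, 119.0, 77.0, 49.0, 32.0, 20.0, 0.0 m³/s; ΣQ_DR = 777.0 m³/s.
V = ΣQ_DR · Δt = 777.0 × 3600 s = 2.797 × 10^6 m³.
Over A = 233 km², depth = V / A = 12.0 mm.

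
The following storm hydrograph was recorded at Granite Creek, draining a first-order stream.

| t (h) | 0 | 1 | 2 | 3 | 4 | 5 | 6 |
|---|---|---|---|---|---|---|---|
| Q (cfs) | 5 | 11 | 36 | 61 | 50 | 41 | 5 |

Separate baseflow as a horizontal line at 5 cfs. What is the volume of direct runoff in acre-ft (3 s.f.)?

V ≈ 14.4 acre-ft

Direct-runoff ordinates (Q − Q_b): 0.0, 6.0, 31.0, 56.0, 45.0, 36.0, 0.0 cfs.
ΣQ_DR = 174.0 cfs.
With Δt = 1 h = 3600 s, V = ΣQ_DR · Δt = 174.0 × 3600 = 6.26 × 10^5 ft³ = 14.4 acre-ft.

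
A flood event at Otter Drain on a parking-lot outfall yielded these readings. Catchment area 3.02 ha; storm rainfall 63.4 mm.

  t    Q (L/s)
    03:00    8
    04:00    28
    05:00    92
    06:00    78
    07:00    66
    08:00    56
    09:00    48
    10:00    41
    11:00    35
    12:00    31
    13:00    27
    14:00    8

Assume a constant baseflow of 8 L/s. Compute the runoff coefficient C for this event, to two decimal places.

C ≈ 0.79

ΣQ_DR = 422.0 L/s; V = ΣQ_DR·Δt = 1.519 × 10^6 L.
Runoff depth d = V / A = 50.30 mm.
C = d / P = 50.30 / 63.4 = 0.79.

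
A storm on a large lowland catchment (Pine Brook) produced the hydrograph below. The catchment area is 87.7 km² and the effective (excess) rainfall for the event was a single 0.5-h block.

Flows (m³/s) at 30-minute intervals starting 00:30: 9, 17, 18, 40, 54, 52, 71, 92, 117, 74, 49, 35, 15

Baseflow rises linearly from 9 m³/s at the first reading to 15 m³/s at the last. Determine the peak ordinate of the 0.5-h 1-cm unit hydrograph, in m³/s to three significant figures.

Direct runoff: 0.00, 7.50, 8.00, 29.50, 43.00, 40.50, 59.00, 79.50, 104.00, 60.50, 35.00, 20.50, 0.00 m³/s; ΣQ_DR = 487.0 m³/s, peak = 104.00 m³/s.
Runoff depth d = ΣQ_DR·Δt / A = 487.0 × 1800 / (87.7 km²) = 9.995 mm.
The 1-cm UH is the DRH scaled by (10 mm)/d, so U_p = 104.00 × 10/9.995 = 104 m³/s.

U_p ≈ 104 m³/s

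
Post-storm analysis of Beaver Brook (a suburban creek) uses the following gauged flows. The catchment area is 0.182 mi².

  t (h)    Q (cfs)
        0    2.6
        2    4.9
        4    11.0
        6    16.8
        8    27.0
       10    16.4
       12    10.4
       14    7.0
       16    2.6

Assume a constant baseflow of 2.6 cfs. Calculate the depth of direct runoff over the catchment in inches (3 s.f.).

d ≈ 1.28 in

Direct runoff: 0.0, 2.3, 8.4, 14.2, 24.4, 13.8, 7.8, 4.4, 0.0 cfs; ΣQ_DR = 75.30 cfs.
V = ΣQ_DR · Δt = 75.30 × 7200 s = 5.422 × 10^5 ft³.
Over A = 0.182 mi², depth = V / A = 1.28 in.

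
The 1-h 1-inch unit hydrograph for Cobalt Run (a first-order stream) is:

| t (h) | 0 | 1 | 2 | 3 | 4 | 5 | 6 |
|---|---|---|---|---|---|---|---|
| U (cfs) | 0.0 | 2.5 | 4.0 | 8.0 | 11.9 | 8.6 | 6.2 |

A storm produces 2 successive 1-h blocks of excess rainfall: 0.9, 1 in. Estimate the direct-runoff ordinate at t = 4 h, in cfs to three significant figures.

Q ≈ 18.7 cfs

By discrete convolution, Q_j = Σ (P_i / 1 in) · U_{j−i}.
At t = 4 h (j=4): Q = (0.9/1)·11.9 + (1/1)·8.0 = 18.7 cfs.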